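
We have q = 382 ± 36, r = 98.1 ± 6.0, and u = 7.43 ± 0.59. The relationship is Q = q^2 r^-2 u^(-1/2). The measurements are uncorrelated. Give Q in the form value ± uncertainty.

5.56 ± 1.27

Each factor contributes (exponent × relative error)² to (δQ/Q)²:
  (2·δq/q)² = (2×0.0942)² = 0.0355;  (-2·δr/r)² = (-2×0.0612)² = 0.0150;  (−½·δu/u)² = (-0.5×0.0794)² = 0.00158
δQ/Q = √(0.0521) = 0.228
Q = 5.56, so δQ = 0.228 × 5.56 = 1.27.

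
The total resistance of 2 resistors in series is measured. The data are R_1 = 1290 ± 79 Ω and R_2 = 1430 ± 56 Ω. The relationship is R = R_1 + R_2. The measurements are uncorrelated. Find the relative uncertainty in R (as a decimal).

R is a linear combination, so absolute uncertainties add in quadrature:
  (δR_1)² = 6240;  (δR_2)² = 3140
δR = √(9380) = 96.8 Ω
R = 2720 Ω, so δR/R = 96.8/2720 = 0.0356.

0.0356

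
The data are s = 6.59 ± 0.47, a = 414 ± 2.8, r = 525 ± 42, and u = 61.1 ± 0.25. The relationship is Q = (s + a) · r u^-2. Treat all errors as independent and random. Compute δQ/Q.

Let w = s + a = 421. δw = √(δs² + δa²) = √(0.221 + 7.84) = 2.84, so δw/w = 0.00675.
Q is then a monomial in w, r, u:
δQ/Q = √((δw/w)² + (1·δr/r)² + (-2·δu/u)²) = √(4.56e-05 + 0.00640 + 6.7e-05) = 0.0807

0.0807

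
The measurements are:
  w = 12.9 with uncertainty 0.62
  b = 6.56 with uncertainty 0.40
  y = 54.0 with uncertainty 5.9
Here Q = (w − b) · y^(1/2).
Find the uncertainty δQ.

Let u = w − b = 6.34. δu = √(δw² + δb²) = √(0.384 + 0.160) = 0.738, so δu/u = 0.116.
Q is then a monomial in u, y:
δQ/Q = √((δu/u)² + (½·δy/y)²) = √(0.0135 + 0.00298) = 0.129
Q = 46.6, so δQ = 0.129 × 46.6 = 5.99.

5.99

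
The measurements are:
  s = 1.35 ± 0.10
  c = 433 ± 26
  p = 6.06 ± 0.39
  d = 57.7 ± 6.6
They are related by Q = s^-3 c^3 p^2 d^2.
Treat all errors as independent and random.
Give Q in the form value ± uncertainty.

(4.03 ± 1.57) × 10^12

Each factor contributes (exponent × relative error)² to (δQ/Q)²:
  (-3·δs/s)² = (-3×0.0741)² = 0.0494;  (3·δc/c)² = (3×0.0600)² = 0.0324;  (2·δp/p)² = (2×0.0644)² = 0.0166;  (2·δd/d)² = (2×0.114)² = 0.0523
δQ/Q = √(0.151) = 0.388
Q = 4.03e+12, so δQ = 0.388 × 4.03e+12 = 1.57e+12.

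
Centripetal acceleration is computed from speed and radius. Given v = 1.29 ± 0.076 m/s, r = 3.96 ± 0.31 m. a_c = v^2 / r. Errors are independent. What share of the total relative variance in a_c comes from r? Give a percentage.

30.6%

(δa_c/a_c)² = (2·δv/v)² + (-1·δr/r)²
  v term: (2×0.0589)² = 0.0139
  r term: (-1×0.0783)² = 0.00613
Total = 0.0200. Share from r = 0.00613/0.0200 = 0.306.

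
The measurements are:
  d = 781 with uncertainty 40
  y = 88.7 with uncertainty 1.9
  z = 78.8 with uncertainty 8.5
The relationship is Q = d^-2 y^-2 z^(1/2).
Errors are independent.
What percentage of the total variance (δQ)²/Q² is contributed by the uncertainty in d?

68.9%

(δQ/Q)² = (-2·δd/d)² + (-2·δy/y)² + (½·δz/z)²
  d term: (-2×0.0512)² = 0.0105
  y term: (-2×0.0214)² = 0.00184
  z term: (0.5×0.108)² = 0.00291
Total = 0.0152. Share from d = 0.0105/0.0152 = 0.689.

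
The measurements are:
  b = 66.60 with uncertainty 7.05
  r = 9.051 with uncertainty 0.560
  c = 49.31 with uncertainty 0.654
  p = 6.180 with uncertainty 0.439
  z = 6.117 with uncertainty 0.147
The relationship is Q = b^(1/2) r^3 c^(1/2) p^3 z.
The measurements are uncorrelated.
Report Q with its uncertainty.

(6.135 ± 1.77) × 10^7

Relative error in a monomial: (δQ/Q)² = Σ (nᵢ · δxᵢ/xᵢ)².
  (½·δb/b)² = (0.5×0.106)² = 0.00280;  (3·δr/r)² = (3×0.0619)² = 0.0345;  (½·δc/c)² = (0.5×0.0133)² = 4.4e-05;  (3·δp/p)² = (3×0.0710)² = 0.0454;  (1·δz/z)² = (1×0.0240)² = 0.000578
δQ/Q = √(0.0833) = 0.289
Q = 6.135e+07, so δQ = 0.289 × 6.135e+07 = 1.77e+07.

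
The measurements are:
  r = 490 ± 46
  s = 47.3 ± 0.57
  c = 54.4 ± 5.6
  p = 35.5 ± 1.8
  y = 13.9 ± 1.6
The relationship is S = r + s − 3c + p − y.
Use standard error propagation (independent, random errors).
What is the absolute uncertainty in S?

49.0

Absolute uncertainties add in quadrature for a linear combination:
  (δr)² = 2120;  (δs)² = 0.325;  (3·δc)² = 282;  (δp)² = 3.24;  (δy)² = 2.56
δS = √(2400) = 49.0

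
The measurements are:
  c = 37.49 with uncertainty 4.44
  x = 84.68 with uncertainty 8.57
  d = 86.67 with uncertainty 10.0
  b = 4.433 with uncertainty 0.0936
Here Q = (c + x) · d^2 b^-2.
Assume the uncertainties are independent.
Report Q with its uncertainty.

46700 ± 11600

Let u = c + x = 122.2. δu = √(δc² + δx²) = √(19.7 + 73.4) = 9.65, so δu/u = 0.0790.
Q is then a monomial in u, d, b:
δQ/Q = √((δu/u)² + (2·δd/d)² + (-2·δb/b)²) = √(0.00624 + 0.0533 + 0.00178) = 0.248
Q = 46700, so δQ = 0.248 × 46700 = 11600.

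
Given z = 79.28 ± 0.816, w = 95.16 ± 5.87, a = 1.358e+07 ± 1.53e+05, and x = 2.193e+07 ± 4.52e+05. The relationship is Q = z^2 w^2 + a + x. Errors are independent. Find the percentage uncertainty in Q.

7.72%

Let p = z^2·w^2 = 5.692e+07. δp/p = √((2·δz/z)² + (2·δw/w)²) = √(0.000424 + 0.0152) = 0.125, so δp = 7.12e+06.
Q = p + a + x: δQ = √(δp² + δa² + δx²) = √(5.07e+13 + 2.34e+10 + 2.04e+11) = 7.13e+06
Q = 9.243e+07, so δQ/Q = 7.13e+06/9.243e+07 = 0.0772.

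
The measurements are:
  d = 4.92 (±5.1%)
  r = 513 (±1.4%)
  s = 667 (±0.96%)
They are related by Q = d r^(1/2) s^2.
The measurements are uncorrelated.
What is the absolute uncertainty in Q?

Products/powers → add relative errors in quadrature, weighted by exponent:
  (1·δd/d)² = (1×0.0510)² = 0.00260;  (½·δr/r)² = (0.5×0.0140)² = 4.9e-05;  (2·δs/s)² = (2×0.00960)² = 0.000369
δQ/Q = √(0.00302) = 0.0549
Q = 4.96e+07, so δQ = 0.0549 × 4.96e+07 = 2.72e+06.

2.72e+06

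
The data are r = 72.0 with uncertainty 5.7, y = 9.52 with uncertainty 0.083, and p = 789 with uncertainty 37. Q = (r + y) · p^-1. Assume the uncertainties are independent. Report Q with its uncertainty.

Let u = r + y = 81.5. δu = √(δr² + δy²) = √(32.5 + 0.00689) = 5.70, so δu/u = 0.0699.
Q is then a monomial in u, p:
δQ/Q = √((δu/u)² + (-1·δp/p)²) = √(0.00489 + 0.00220) = 0.0842
Q = 0.103, so δQ = 0.0842 × 0.103 = 0.00870.

0.103 ± 0.00870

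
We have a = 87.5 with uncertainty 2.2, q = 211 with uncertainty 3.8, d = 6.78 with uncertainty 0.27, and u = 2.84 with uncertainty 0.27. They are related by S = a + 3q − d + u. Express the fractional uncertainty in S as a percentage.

Absolute uncertainties add in quadrature for a linear combination:
  (δa)² = 4.84;  (3·δq)² = 130;  (δd)² = 0.0729;  (δu)² = 0.0729
δS = √(135) = 11.6
S = 717, so δS/S = 11.6/717 = 0.0162.

1.62%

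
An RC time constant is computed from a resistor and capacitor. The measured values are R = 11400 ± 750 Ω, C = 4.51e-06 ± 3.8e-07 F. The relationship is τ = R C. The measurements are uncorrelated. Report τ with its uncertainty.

Each factor contributes (exponent × relative error)² to (δτ/τ)²:
  (1·δR/R)² = (1×0.0658)² = 0.00433;  (1·δC/C)² = (1×0.0843)² = 0.00710
δτ/τ = √(0.0114) = 0.107
τ = 0.0514 s, so δτ = 0.107 × 0.0514 = 0.00550 s.

0.0514 ± 0.00550 s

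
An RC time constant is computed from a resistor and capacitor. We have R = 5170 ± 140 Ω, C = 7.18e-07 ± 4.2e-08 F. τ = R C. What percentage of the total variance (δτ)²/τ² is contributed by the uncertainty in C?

(δτ/τ)² = (1·δR/R)² + (1·δC/C)²
  R term: (1×0.0271)² = 0.000733
  C term: (1×0.0585)² = 0.00342
Total = 0.00416. Share from C = 0.00342/0.00416 = 0.824.

82.4%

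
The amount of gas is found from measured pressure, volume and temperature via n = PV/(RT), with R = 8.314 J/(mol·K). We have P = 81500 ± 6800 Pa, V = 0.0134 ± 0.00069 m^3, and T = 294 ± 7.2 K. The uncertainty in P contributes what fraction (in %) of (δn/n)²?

68.2%

(δn/n)² = (1·δP/P)² + (1·δV/V)² + (-1·δT/T)²
  P term: (1×0.0834)² = 0.00696
  V term: (1×0.0515)² = 0.00265
  T term: (-1×0.0245)² = 0.000600
Total = 0.0102. Share from P = 0.00696/0.0102 = 0.682.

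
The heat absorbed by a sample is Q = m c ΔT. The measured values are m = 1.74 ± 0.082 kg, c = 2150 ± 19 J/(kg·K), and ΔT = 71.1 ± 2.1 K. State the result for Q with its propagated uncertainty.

Q is a product of powers, so relative uncertainties combine in quadrature:
  (1·δm/m)² = (1×0.0471)² = 0.00222;  (1·δc/c)² = (1×0.00884)² = 7.81e-05;  (1·δΔT/ΔT)² = (1×0.0295)² = 0.000872
δQ/Q = √(0.00317) = 0.0563
Q = 2.66e+05 J, so δQ = 0.0563 × 2.66e+05 = 15000 J.

(2.66 ± 0.150) × 10^5 J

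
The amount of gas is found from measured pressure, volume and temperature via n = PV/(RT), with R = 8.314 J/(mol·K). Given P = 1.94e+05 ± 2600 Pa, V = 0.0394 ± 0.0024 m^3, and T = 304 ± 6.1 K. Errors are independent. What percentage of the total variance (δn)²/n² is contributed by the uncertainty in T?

(δn/n)² = (1·δP/P)² + (1·δV/V)² + (-1·δT/T)²
  P term: (1×0.0134)² = 0.000180
  V term: (1×0.0609)² = 0.00371
  T term: (-1×0.0201)² = 0.000403
Total = 0.00429. Share from T = 0.000403/0.00429 = 0.0938.

9.38%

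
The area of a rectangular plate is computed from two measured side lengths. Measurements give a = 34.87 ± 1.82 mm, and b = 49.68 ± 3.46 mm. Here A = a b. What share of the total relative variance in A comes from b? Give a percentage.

(δA/A)² = (1·δa/a)² + (1·δb/b)²
  a term: (1×0.0522)² = 0.00272
  b term: (1×0.0696)² = 0.00485
Total = 0.00757. Share from b = 0.00485/0.00757 = 0.640.

64.0%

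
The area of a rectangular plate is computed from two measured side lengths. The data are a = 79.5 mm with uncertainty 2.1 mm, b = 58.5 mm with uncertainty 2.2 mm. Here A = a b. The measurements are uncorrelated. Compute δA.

For a monomial A ∝ a, b, fractional errors add in quadrature:
  (1·δa/a)² = (1×0.0264)² = 0.000698;  (1·δb/b)² = (1×0.0376)² = 0.00141
δA/A = √(0.00211) = 0.0460
A = 4650 mm^2, so δA = 0.0460 × 4650 = 214 mm^2.

214 mm^2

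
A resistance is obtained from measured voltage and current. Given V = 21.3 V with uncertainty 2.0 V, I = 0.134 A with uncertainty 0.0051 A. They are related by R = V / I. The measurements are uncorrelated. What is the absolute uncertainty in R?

Since R is a product/quotient, work with relative uncertainties:
  (1·δV/V)² = (1×0.0939)² = 0.00882;  (-1·δI/I)² = (-1×0.0381)² = 0.00145
δR/R = √(0.0103) = 0.101
R = 159 Ω, so δR = 0.101 × 159 = 16.1 Ω.

16.1 Ω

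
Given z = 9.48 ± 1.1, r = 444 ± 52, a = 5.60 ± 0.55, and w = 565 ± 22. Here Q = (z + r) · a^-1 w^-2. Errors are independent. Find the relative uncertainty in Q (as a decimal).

Let u = z + r = 453. δu = √(δz² + δr²) = √(1.21 + 2700) = 52.0, so δu/u = 0.115.
Q is then a monomial in u, a, w:
δQ/Q = √((δu/u)² + (-1·δa/a)² + (-2·δw/w)²) = √(0.0132 + 0.00965 + 0.00606) = 0.170

0.170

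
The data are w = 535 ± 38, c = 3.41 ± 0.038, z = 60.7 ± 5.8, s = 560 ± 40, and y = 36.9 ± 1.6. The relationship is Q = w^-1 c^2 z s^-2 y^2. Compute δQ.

0.00118

For a monomial Q ∝ w^-1, c^2, z, s^-2, y^2, fractional errors add in quadrature:
  (-1·δw/w)² = (-1×0.0710)² = 0.00504;  (2·δc/c)² = (2×0.0111)² = 0.000497;  (1·δz/z)² = (1×0.0956)² = 0.00913;  (-2·δs/s)² = (-2×0.0714)² = 0.0204;  (2·δy/y)² = (2×0.0434)² = 0.00752
δQ/Q = √(0.0426) = 0.206
Q = 0.00573, so δQ = 0.206 × 0.00573 = 0.00118.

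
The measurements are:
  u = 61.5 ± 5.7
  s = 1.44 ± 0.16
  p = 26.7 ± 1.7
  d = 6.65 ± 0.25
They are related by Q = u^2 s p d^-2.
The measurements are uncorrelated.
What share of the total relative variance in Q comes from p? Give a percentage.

(δQ/Q)² = (2·δu/u)² + (1·δs/s)² + (1·δp/p)² + (-2·δd/d)²
  u term: (2×0.0927)² = 0.0344
  s term: (1×0.111)² = 0.0123
  p term: (1×0.0637)² = 0.00405
  d term: (-2×0.0376)² = 0.00565
Total = 0.0564. Share from p = 0.00405/0.0564 = 0.0719.

7.19%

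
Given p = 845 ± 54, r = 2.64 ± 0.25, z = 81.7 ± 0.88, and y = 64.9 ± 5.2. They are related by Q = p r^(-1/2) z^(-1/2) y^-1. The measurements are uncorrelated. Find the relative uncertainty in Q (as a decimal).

For a monomial Q ∝ p, r^(-1/2), z^(-1/2), y^-1, fractional errors add in quadrature:
  (1·δp/p)² = (1×0.0639)² = 0.00408;  (−½·δr/r)² = (-0.5×0.0947)² = 0.00224;  (−½·δz/z)² = (-0.5×0.0108)² = 2.9e-05;  (-1·δy/y)² = (-1×0.0801)² = 0.00642
δQ/Q = √(0.0128) = 0.113

0.113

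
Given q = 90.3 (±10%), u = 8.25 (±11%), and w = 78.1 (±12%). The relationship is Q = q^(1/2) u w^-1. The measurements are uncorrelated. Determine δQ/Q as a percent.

Each factor contributes (exponent × relative error)² to (δQ/Q)²:
  (½·δq/q)² = (0.5×0.100)² = 0.00250;  (1·δu/u)² = (1×0.110)² = 0.0121;  (-1·δw/w)² = (-1×0.120)² = 0.0144
δQ/Q = √(0.0290) = 0.170

17.0%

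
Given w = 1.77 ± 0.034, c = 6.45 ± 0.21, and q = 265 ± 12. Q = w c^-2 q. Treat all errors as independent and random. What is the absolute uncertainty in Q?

0.920

Since Q is a product/quotient, work with relative uncertainties:
  (1·δw/w)² = (1×0.0192)² = 0.000369;  (-2·δc/c)² = (-2×0.0326)² = 0.00424;  (1·δq/q)² = (1×0.0453)² = 0.00205
δQ/Q = √(0.00666) = 0.0816
Q = 11.3, so δQ = 0.0816 × 11.3 = 0.920.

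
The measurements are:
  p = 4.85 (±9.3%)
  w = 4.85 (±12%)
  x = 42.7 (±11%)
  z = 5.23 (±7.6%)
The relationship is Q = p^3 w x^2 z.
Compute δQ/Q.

0.383

Relative error in a monomial: (δQ/Q)² = Σ (nᵢ · δxᵢ/xᵢ)².
  (3·δp/p)² = (3×0.0930)² = 0.0778;  (1·δw/w)² = (1×0.120)² = 0.0144;  (2·δx/x)² = (2×0.110)² = 0.0484;  (1·δz/z)² = (1×0.0760)² = 0.00578
δQ/Q = √(0.146) = 0.383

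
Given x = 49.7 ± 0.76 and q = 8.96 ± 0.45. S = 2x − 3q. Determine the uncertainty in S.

Sums and differences: (δS)² = Σ (cᵢ δxᵢ)².
  (2·δx)² = 2.31;  (3·δq)² = 1.82
δS = √(4.13) = 2.03

2.03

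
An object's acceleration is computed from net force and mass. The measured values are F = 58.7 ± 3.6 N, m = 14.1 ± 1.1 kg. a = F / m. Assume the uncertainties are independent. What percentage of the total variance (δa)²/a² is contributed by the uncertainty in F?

(δa/a)² = (1·δF/F)² + (-1·δm/m)²
  F term: (1×0.0613)² = 0.00376
  m term: (-1×0.0780)² = 0.00609
Total = 0.00985. Share from F = 0.00376/0.00985 = 0.382.

38.2%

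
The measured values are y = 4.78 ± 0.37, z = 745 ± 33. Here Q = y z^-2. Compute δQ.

1.01e-06

Since Q is a product/quotient, work with relative uncertainties:
  (1·δy/y)² = (1×0.0774)² = 0.00599;  (-2·δz/z)² = (-2×0.0443)² = 0.00785
δQ/Q = √(0.0138) = 0.118
Q = 8.61e-06, so δQ = 0.118 × 8.61e-06 = 1.01e-06.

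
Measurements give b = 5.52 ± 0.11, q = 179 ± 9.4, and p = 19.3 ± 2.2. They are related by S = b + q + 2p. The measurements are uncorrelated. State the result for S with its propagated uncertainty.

223 ± 10.4

Absolute uncertainties add in quadrature for a linear combination:
  (δb)² = 0.0121;  (δq)² = 88.4;  (2·δp)² = 19.4
δS = √(108) = 10.4
S = 223.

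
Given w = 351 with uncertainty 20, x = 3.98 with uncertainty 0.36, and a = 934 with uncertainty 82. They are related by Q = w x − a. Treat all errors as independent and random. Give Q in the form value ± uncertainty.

Let p = w·x = 1400. δp/p = √((1·δw/w)² + (1·δx/x)²) = √(0.00325 + 0.00818) = 0.107, so δp = 149.
Q = p − a: δQ = √(δp² + δa²) = √(22300 + 6720) = 170
Q = 463.

463 ± 170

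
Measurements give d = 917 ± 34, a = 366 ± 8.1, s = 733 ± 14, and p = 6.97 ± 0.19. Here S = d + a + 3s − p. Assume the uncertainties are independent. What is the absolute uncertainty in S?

54.6

For a sum/difference, combine absolute errors in quadrature:
  (δd)² = 1160;  (δa)² = 65.6;  (3·δs)² = 1760;  (δp)² = 0.0361
δS = √(2990) = 54.6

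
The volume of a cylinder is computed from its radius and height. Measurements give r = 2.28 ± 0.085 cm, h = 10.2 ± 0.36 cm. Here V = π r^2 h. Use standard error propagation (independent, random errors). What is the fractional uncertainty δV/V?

Relative error in a monomial: (δV/V)² = Σ (nᵢ · δxᵢ/xᵢ)².
  (2·δr/r)² = (2×0.0373)² = 0.00556;  (1·δh/h)² = (1×0.0353)² = 0.00125
δV/V = √(0.00681) = 0.0825

0.0825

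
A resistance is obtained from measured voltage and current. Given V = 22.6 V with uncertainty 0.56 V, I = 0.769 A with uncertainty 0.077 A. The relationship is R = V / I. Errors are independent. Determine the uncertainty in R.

3.03 Ω

For a monomial R ∝ V, I^-1, fractional errors add in quadrature:
  (1·δV/V)² = (1×0.0248)² = 0.000614;  (-1·δI/I)² = (-1×0.100)² = 0.0100
δR/R = √(0.0106) = 0.103
R = 29.4 Ω, so δR = 0.103 × 29.4 = 3.03 Ω.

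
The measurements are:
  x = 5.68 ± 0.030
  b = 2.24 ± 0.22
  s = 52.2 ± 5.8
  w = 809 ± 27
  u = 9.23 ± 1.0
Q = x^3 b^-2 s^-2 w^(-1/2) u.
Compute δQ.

0.00138

Each factor contributes (exponent × relative error)² to (δQ/Q)²:
  (3·δx/x)² = (3×0.00528)² = 0.000251;  (-2·δb/b)² = (-2×0.0982)² = 0.0386;  (-2·δs/s)² = (-2×0.111)² = 0.0494;  (−½·δw/w)² = (-0.5×0.0334)² = 0.000278;  (1·δu/u)² = (1×0.108)² = 0.0117
δQ/Q = √(0.100) = 0.317
Q = 0.00435, so δQ = 0.317 × 0.00435 = 0.00138.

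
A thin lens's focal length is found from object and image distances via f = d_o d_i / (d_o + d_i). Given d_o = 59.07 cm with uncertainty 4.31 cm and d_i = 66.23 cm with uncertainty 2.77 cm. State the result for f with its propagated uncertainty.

31.22 ± 1.35 cm

∂f/∂d_o = (d_i/(d_o+d_i))² = 0.279;  ∂f/∂d_i = (d_o/(d_o+d_i))² = 0.222
δf = √((∂f/∂d_o · δd_o)² + (∂f/∂d_i · δd_i)²) = √(1.45 + 0.379) = 1.35 cm
f = 31.22 cm.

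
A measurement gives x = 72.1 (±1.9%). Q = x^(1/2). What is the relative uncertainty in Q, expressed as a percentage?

For a monomial Q ∝ x^(1/2), fractional errors add in quadrature:
  (½·δx/x)² = (0.5×0.0190)² = 9.02e-05
δQ/Q = √(9.02e-05) = 0.00950

0.950%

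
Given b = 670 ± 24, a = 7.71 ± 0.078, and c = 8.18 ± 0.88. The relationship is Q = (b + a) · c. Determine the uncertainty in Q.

628

Let u = b + a = 678. δu = √(δb² + δa²) = √(576 + 0.00608) = 24.0, so δu/u = 0.0354.
Q is then a monomial in u, c:
δQ/Q = √((δu/u)² + (1·δc/c)²) = √(0.00125 + 0.0116) = 0.113
Q = 5540, so δQ = 0.113 × 5540 = 628.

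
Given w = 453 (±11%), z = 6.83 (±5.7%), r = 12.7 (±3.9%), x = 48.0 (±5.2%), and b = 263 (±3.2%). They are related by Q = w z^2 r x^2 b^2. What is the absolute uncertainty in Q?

8.72e+12

Relative error in a monomial: (δQ/Q)² = Σ (nᵢ · δxᵢ/xᵢ)².
  (1·δw/w)² = (1×0.110)² = 0.0121;  (2·δz/z)² = (2×0.0570)² = 0.0130;  (1·δr/r)² = (1×0.0390)² = 0.00152;  (2·δx/x)² = (2×0.0520)² = 0.0108;  (2·δb/b)² = (2×0.0320)² = 0.00410
δQ/Q = √(0.0415) = 0.204
Q = 4.28e+13, so δQ = 0.204 × 4.28e+13 = 8.72e+12.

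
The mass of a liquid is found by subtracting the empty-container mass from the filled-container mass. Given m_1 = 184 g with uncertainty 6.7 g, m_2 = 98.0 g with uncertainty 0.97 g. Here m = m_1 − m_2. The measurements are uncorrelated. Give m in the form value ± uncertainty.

86.0 ± 6.77 g

Absolute uncertainties add in quadrature for a linear combination:
  (δm_1)² = 44.9;  (δm_2)² = 0.941
δm = √(45.8) = 6.77 g
m = 86.0 g.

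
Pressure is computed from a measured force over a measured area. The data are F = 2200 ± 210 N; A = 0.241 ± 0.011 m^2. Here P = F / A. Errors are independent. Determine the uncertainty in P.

P is a product of powers, so relative uncertainties combine in quadrature:
  (1·δF/F)² = (1×0.0955)² = 0.00911;  (-1·δA/A)² = (-1×0.0456)² = 0.00208
δP/P = √(0.0112) = 0.106
P = 9130 Pa, so δP = 0.106 × 9130 = 966 Pa.

966 Pa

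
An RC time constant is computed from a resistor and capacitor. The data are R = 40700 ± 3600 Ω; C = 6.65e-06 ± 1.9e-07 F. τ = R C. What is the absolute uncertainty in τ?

0.0252 s

τ is a product of powers, so relative uncertainties combine in quadrature:
  (1·δR/R)² = (1×0.0885)² = 0.00782;  (1·δC/C)² = (1×0.0286)² = 0.000816
δτ/τ = √(0.00864) = 0.0930
τ = 0.271 s, so δτ = 0.0930 × 0.271 = 0.0252 s.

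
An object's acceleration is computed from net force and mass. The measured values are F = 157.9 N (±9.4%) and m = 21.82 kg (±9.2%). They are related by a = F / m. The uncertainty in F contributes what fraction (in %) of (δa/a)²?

51.1%

(δa/a)² = (1·δF/F)² + (-1·δm/m)²
  F term: (1×0.0940)² = 0.00884
  m term: (-1×0.0920)² = 0.00846
Total = 0.0173. Share from F = 0.00884/0.0173 = 0.511.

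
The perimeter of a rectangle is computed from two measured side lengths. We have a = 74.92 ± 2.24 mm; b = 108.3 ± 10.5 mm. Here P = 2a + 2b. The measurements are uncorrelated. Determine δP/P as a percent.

5.86%

For a sum/difference, combine absolute errors in quadrature:
  (2·δa)² = 20.1;  (2·δb)² = 441
δP = √(461) = 21.5 mm
P = 366.4 mm, so δP/P = 21.5/366.4 = 0.0586.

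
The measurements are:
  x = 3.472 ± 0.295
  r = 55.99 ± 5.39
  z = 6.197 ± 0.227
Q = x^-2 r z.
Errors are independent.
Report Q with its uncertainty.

Q is a product of powers, so relative uncertainties combine in quadrature:
  (-2·δx/x)² = (-2×0.0850)² = 0.0289;  (1·δr/r)² = (1×0.0963)² = 0.00927;  (1·δz/z)² = (1×0.0366)² = 0.00134
δQ/Q = √(0.0395) = 0.199
Q = 28.78, so δQ = 0.199 × 28.78 = 5.72.

28.78 ± 5.72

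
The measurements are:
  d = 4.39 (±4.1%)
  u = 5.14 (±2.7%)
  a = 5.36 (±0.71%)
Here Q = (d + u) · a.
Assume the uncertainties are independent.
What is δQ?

Let w = d + u = 9.53. δw = √(δd² + δu²) = √(0.0324 + 0.0193) = 0.227, so δw/w = 0.0238.
Q is then a monomial in w, a:
δQ/Q = √((δw/w)² + (1·δa/a)²) = √(0.000569 + 5.04e-05) = 0.0249
Q = 51.1, so δQ = 0.0249 × 51.1 = 1.27.

1.27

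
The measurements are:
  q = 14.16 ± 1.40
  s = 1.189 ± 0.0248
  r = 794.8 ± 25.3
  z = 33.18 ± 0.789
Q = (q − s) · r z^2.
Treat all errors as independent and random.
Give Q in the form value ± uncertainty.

Let u = q − s = 12.97. δu = √(δq² + δs²) = √(1.96 + 0.000615) = 1.40, so δu/u = 0.108.
Q is then a monomial in u, r, z:
δQ/Q = √((δu/u)² + (1·δr/r)² + (2·δz/z)²) = √(0.0117 + 0.00101 + 0.00226) = 0.122
Q = 1.135e+07, so δQ = 0.122 × 1.135e+07 = 1.39e+06.

(1.135 ± 0.139) × 10^7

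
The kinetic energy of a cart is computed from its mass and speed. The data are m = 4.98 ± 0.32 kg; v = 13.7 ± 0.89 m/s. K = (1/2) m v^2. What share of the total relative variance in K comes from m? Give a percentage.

(δK/K)² = (1·δm/m)² + (2·δv/v)²
  m term: (1×0.0643)² = 0.00413
  v term: (2×0.0650)² = 0.0169
Total = 0.0210. Share from m = 0.00413/0.0210 = 0.197.

19.7%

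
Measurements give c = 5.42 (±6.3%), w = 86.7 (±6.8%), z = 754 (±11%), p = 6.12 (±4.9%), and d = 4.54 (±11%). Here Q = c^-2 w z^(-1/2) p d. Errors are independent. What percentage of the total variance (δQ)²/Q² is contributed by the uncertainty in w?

(δQ/Q)² = (-2·δc/c)² + (1·δw/w)² + (−½·δz/z)² + (1·δp/p)² + (1·δd/d)²
  c term: (-2×0.0630)² = 0.0159
  w term: (1×0.0680)² = 0.00462
  z term: (-0.5×0.110)² = 0.00302
  p term: (1×0.0490)² = 0.00240
  d term: (1×0.110)² = 0.0121
Total = 0.0380. Share from w = 0.00462/0.0380 = 0.122.

12.2%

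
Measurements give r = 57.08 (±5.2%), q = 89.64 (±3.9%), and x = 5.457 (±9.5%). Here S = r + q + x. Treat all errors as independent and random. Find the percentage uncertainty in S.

3.03%

For a sum/difference, combine absolute errors in quadrature:
  (δr)² = 8.81;  (δq)² = 12.2;  (δx)² = 0.269
δS = √(21.3) = 4.62
S = 152.2, so δS/S = 4.62/152.2 = 0.0303.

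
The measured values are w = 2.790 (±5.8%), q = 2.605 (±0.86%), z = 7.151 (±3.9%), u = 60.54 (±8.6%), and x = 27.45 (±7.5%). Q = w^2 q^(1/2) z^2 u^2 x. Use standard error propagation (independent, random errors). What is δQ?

1.51e+07

Q is a product of powers, so relative uncertainties combine in quadrature:
  (2·δw/w)² = (2×0.0580)² = 0.0135;  (½·δq/q)² = (0.5×0.00860)² = 1.85e-05;  (2·δz/z)² = (2×0.0390)² = 0.00608;  (2·δu/u)² = (2×0.0860)² = 0.0296;  (1·δx/x)² = (1×0.0750)² = 0.00562
δQ/Q = √(0.0548) = 0.234
Q = 6.464e+07, so δQ = 0.234 × 6.464e+07 = 1.51e+07.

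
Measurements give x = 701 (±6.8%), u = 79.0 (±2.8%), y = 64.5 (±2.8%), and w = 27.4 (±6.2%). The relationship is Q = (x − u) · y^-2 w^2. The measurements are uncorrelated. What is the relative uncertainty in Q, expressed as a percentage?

Let h = x − u = 622. δh = √(δx² + δu²) = √(2270 + 4.89) = 47.7, so δh/h = 0.0767.
Q is then a monomial in h, y, w:
δQ/Q = √((δh/h)² + (-2·δy/y)² + (2·δw/w)²) = √(0.00589 + 0.00314 + 0.0154) = 0.156

15.6%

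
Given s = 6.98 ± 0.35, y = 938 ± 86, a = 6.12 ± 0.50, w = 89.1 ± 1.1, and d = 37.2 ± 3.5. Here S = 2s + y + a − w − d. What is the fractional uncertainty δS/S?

0.103

S is a linear combination, so absolute uncertainties add in quadrature:
  (2·δs)² = 0.490;  (δy)² = 7400;  (δa)² = 0.250;  (δw)² = 1.21;  (δd)² = 12.2
δS = √(7410) = 86.1
S = 832, so δS/S = 86.1/832 = 0.103.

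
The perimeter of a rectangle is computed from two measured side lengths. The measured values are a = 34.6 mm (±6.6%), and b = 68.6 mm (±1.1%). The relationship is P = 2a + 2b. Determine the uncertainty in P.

4.81 mm

P is a linear combination, so absolute uncertainties add in quadrature:
  (2·δa)² = 20.9;  (2·δb)² = 2.28
δP = √(23.1) = 4.81 mm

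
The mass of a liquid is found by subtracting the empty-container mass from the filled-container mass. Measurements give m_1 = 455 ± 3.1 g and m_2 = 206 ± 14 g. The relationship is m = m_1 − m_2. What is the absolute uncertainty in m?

14.3 g

Absolute uncertainties add in quadrature for a linear combination:
  (δm_1)² = 9.61;  (δm_2)² = 196
δm = √(206) = 14.3 g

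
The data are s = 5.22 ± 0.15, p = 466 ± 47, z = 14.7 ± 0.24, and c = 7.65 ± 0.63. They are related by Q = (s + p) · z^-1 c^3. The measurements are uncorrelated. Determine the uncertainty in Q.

3830

Let u = s + p = 471. δu = √(δs² + δp²) = √(0.0225 + 2210) = 47.0, so δu/u = 0.0997.
Q is then a monomial in u, z, c:
δQ/Q = √((δu/u)² + (-1·δz/z)² + (3·δc/c)²) = √(0.00995 + 0.000267 + 0.0610) = 0.267
Q = 14400, so δQ = 0.267 × 14400 = 3830.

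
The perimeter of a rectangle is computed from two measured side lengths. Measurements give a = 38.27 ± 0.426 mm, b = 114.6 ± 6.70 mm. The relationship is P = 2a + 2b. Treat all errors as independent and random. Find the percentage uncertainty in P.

For a sum/difference, combine absolute errors in quadrature:
  (2·δa)² = 0.726;  (2·δb)² = 180
δP = √(180) = 13.4 mm
P = 305.7 mm, so δP/P = 13.4/305.7 = 0.0439.

4.39%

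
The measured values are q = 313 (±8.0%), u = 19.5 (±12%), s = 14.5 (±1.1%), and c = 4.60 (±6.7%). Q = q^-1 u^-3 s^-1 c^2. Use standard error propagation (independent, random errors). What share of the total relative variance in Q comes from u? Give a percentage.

84.1%

(δQ/Q)² = (-1·δq/q)² + (-3·δu/u)² + (-1·δs/s)² + (2·δc/c)²
  q term: (-1×0.0800)² = 0.00640
  u term: (-3×0.120)² = 0.130
  s term: (-1×0.0110)² = 0.000121
  c term: (2×0.0670)² = 0.0180
Total = 0.154. Share from u = 0.130/0.154 = 0.841.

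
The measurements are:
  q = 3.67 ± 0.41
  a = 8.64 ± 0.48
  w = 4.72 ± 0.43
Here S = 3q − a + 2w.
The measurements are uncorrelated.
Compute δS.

Sums and differences: (δS)² = Σ (cᵢ δxᵢ)².
  (3·δq)² = 1.51;  (δa)² = 0.230;  (2·δw)² = 0.740
δS = √(2.48) = 1.58

1.58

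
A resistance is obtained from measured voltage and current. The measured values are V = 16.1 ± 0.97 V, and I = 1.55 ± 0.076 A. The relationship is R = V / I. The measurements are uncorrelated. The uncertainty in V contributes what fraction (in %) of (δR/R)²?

60.2%

(δR/R)² = (1·δV/V)² + (-1·δI/I)²
  V term: (1×0.0602)² = 0.00363
  I term: (-1×0.0490)² = 0.00240
Total = 0.00603. Share from V = 0.00363/0.00603 = 0.602.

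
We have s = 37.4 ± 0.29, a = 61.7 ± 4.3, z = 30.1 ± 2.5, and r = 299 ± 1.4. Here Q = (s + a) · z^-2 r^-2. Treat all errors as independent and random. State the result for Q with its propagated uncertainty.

Let u = s + a = 99.1. δu = √(δs² + δa²) = √(0.0841 + 18.5) = 4.31, so δu/u = 0.0435.
Q is then a monomial in u, z, r:
δQ/Q = √((δu/u)² + (-2·δz/z)² + (-2·δr/r)²) = √(0.00189 + 0.0276 + 8.77e-05) = 0.172
Q = 1.22e-06, so δQ = 0.172 × 1.22e-06 = 2.1e-07.

(1.22 ± 0.210) × 10^-6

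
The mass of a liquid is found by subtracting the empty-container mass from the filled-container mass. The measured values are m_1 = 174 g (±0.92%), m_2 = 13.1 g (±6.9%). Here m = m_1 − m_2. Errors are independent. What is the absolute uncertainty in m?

Absolute uncertainties add in quadrature for a linear combination:
  (δm_1)² = 2.56;  (δm_2)² = 0.817
δm = √(3.38) = 1.84 g

1.84 g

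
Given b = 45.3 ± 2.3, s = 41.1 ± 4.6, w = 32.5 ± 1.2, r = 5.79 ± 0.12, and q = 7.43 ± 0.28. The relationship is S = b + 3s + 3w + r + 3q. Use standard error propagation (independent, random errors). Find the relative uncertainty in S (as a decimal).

0.0492

Sums and differences: (δS)² = Σ (cᵢ δxᵢ)².
  (δb)² = 5.29;  (3·δs)² = 190;  (3·δw)² = 13.0;  (δr)² = 0.0144;  (3·δq)² = 0.706
δS = √(209) = 14.5
S = 294, so δS/S = 14.5/294 = 0.0492.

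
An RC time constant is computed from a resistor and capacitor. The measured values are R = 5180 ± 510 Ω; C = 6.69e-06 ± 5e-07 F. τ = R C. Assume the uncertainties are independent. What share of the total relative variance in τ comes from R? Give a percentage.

63.4%

(δτ/τ)² = (1·δR/R)² + (1·δC/C)²
  R term: (1×0.0985)² = 0.00969
  C term: (1×0.0747)² = 0.00559
Total = 0.0153. Share from R = 0.00969/0.0153 = 0.634.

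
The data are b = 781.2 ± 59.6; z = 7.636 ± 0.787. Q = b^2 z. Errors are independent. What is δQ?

8.58e+05

Products/powers → add relative errors in quadrature, weighted by exponent:
  (2·δb/b)² = (2×0.0763)² = 0.0233;  (1·δz/z)² = (1×0.103)² = 0.0106
δQ/Q = √(0.0339) = 0.184
Q = 4.66e+06, so δQ = 0.184 × 4.66e+06 = 8.58e+05.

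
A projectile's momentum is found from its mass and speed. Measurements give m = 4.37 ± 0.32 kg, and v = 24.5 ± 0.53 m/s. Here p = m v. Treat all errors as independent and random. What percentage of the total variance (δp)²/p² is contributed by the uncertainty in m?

92.0%

(δp/p)² = (1·δm/m)² + (1·δv/v)²
  m term: (1×0.0732)² = 0.00536
  v term: (1×0.0216)² = 0.000468
Total = 0.00583. Share from m = 0.00536/0.00583 = 0.920.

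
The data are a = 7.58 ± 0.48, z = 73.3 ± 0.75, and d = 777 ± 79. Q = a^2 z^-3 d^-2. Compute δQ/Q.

Since Q is a product/quotient, work with relative uncertainties:
  (2·δa/a)² = (2×0.0633)² = 0.0160;  (-3·δz/z)² = (-3×0.0102)² = 0.000942;  (-2·δd/d)² = (-2×0.102)² = 0.0413
δQ/Q = √(0.0583) = 0.242

0.242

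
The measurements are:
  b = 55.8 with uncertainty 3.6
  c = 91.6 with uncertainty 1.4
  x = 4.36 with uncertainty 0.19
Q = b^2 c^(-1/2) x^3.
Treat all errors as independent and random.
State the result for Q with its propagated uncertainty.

Since Q is a product/quotient, work with relative uncertainties:
  (2·δb/b)² = (2×0.0645)² = 0.0166;  (−½·δc/c)² = (-0.5×0.0153)² = 5.84e-05;  (3·δx/x)² = (3×0.0436)² = 0.0171
δQ/Q = √(0.0338) = 0.184
Q = 27000, so δQ = 0.184 × 27000 = 4960.

27000 ± 4960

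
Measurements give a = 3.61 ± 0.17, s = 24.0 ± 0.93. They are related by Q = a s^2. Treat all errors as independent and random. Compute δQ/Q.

Products/powers → add relative errors in quadrature, weighted by exponent:
  (1·δa/a)² = (1×0.0471)² = 0.00222;  (2·δs/s)² = (2×0.0387)² = 0.00601
δQ/Q = √(0.00822) = 0.0907

0.0907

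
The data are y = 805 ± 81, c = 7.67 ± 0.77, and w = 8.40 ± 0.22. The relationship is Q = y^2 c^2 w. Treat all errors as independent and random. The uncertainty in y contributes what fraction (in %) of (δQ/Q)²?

(δQ/Q)² = (2·δy/y)² + (2·δc/c)² + (1·δw/w)²
  y term: (2×0.101)² = 0.0405
  c term: (2×0.100)² = 0.0403
  w term: (1×0.0262)² = 0.000686
Total = 0.0815. Share from y = 0.0405/0.0815 = 0.497.

49.7%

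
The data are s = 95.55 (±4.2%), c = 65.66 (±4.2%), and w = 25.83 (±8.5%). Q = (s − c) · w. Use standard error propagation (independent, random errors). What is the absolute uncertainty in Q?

142

Let u = s − c = 29.89. δu = √(δs² + δc²) = √(16.1 + 7.61) = 4.87, so δu/u = 0.163.
Q is then a monomial in u, w:
δQ/Q = √((δu/u)² + (1·δw/w)²) = √(0.0265 + 0.00723) = 0.184
Q = 772.1, so δQ = 0.184 × 772.1 = 142.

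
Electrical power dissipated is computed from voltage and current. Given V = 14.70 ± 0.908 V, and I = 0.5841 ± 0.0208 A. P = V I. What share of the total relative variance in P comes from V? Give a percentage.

(δP/P)² = (1·δV/V)² + (1·δI/I)²
  V term: (1×0.0618)² = 0.00382
  I term: (1×0.0356)² = 0.00127
Total = 0.00508. Share from V = 0.00382/0.00508 = 0.751.

75.1%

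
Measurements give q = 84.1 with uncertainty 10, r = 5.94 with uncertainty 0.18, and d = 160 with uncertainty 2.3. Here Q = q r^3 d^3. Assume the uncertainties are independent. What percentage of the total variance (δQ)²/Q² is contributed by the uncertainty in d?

7.67%

(δQ/Q)² = (1·δq/q)² + (3·δr/r)² + (3·δd/d)²
  q term: (1×0.119)² = 0.0141
  r term: (3×0.0303)² = 0.00826
  d term: (3×0.0144)² = 0.00186
Total = 0.0243. Share from d = 0.00186/0.0243 = 0.0767.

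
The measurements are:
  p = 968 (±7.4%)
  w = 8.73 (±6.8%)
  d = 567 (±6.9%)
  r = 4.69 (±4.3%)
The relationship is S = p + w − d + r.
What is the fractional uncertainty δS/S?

S is a linear combination, so absolute uncertainties add in quadrature:
  (δp)² = 5130;  (δw)² = 0.352;  (δd)² = 1530;  (δr)² = 0.0407
δS = √(6660) = 81.6
S = 414, so δS/S = 81.6/414 = 0.197.

0.197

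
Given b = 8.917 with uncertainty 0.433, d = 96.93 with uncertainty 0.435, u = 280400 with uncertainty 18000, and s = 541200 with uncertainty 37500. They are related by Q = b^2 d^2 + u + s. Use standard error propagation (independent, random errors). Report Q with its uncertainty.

(1.569 ± 0.0839) × 10^6

Let p = b^2·d^2 = 747100. δp/p = √((2·δb/b)² + (2·δd/d)²) = √(0.00943 + 8.06e-05) = 0.0975, so δp = 72900.
Q = p + u + s: δQ = √(δp² + δu² + δs²) = √(5.31e+09 + 3.24e+08 + 1.41e+09) = 83900
Q = 1.569e+06.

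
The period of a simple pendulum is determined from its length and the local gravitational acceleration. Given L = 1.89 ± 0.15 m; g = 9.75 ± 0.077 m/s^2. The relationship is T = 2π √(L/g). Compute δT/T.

Relative error in a monomial: (δT/T)² = Σ (nᵢ · δxᵢ/xᵢ)².
  (½·δL/L)² = (0.5×0.0794)² = 0.00157;  (−½·δg/g)² = (-0.5×0.00790)² = 1.56e-05
δT/T = √(0.00159) = 0.0399

0.0399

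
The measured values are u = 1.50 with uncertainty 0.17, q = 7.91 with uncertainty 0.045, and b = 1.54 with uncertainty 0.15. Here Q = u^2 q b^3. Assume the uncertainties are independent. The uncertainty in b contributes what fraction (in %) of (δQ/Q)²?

62.4%

(δQ/Q)² = (2·δu/u)² + (1·δq/q)² + (3·δb/b)²
  u term: (2×0.113)² = 0.0514
  q term: (1×0.00569)² = 3.24e-05
  b term: (3×0.0974)² = 0.0854
Total = 0.137. Share from b = 0.0854/0.137 = 0.624.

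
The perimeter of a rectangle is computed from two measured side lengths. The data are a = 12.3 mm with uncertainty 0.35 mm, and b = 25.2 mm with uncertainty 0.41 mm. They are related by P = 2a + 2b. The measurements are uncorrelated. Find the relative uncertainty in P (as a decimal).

0.0144

P is a linear combination, so absolute uncertainties add in quadrature:
  (2·δa)² = 0.490;  (2·δb)² = 0.672
δP = √(1.16) = 1.08 mm
P = 75.0 mm, so δP/P = 1.08/75.0 = 0.0144.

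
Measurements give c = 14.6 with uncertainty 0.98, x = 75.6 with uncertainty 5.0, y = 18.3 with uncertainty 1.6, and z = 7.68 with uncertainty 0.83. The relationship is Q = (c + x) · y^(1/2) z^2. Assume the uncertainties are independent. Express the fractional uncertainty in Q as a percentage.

Let u = c + x = 90.2. δu = √(δc² + δx²) = √(0.960 + 25.0) = 5.10, so δu/u = 0.0565.
Q is then a monomial in u, y, z:
δQ/Q = √((δu/u)² + (½·δy/y)² + (2·δz/z)²) = √(0.00319 + 0.00191 + 0.0467) = 0.228

22.8%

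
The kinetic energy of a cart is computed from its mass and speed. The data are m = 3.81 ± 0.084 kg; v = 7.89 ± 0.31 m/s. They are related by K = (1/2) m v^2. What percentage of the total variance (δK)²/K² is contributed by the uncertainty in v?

(δK/K)² = (1·δm/m)² + (2·δv/v)²
  m term: (1×0.0220)² = 0.000486
  v term: (2×0.0393)² = 0.00617
Total = 0.00666. Share from v = 0.00617/0.00666 = 0.927.

92.7%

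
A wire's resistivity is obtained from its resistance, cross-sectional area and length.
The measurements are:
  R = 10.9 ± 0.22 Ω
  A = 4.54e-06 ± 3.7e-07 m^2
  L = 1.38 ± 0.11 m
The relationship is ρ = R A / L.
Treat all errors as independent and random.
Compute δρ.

Since ρ is a product/quotient, work with relative uncertainties:
  (1·δR/R)² = (1×0.0202)² = 0.000407;  (1·δA/A)² = (1×0.0815)² = 0.00664;  (-1·δL/L)² = (-1×0.0797)² = 0.00635
δρ/ρ = √(0.0134) = 0.116
ρ = 3.59e-05 Ω·m, so δρ = 0.116 × 3.59e-05 = 4.15e-06 Ω·m.

4.15e-06 Ω·m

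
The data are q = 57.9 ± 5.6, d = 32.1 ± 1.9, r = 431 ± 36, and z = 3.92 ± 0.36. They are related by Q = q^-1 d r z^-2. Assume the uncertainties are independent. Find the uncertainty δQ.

3.60

Each factor contributes (exponent × relative error)² to (δQ/Q)²:
  (-1·δq/q)² = (-1×0.0967)² = 0.00935;  (1·δd/d)² = (1×0.0592)² = 0.00350;  (1·δr/r)² = (1×0.0835)² = 0.00698;  (-2·δz/z)² = (-2×0.0918)² = 0.0337
δQ/Q = √(0.0536) = 0.231
Q = 15.6, so δQ = 0.231 × 15.6 = 3.60.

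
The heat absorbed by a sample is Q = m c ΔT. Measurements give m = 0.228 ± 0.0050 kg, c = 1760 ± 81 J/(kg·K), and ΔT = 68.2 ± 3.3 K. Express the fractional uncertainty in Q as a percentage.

Products/powers → add relative errors in quadrature, weighted by exponent:
  (1·δm/m)² = (1×0.0219)² = 0.000481;  (1·δc/c)² = (1×0.0460)² = 0.00212;  (1·δΔT/ΔT)² = (1×0.0484)² = 0.00234
δQ/Q = √(0.00494) = 0.0703

7.03%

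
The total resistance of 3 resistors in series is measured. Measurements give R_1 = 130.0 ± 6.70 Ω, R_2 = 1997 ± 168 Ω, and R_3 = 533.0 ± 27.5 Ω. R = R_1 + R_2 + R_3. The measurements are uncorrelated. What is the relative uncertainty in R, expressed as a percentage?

R is a linear combination, so absolute uncertainties add in quadrature:
  (δR_1)² = 44.9;  (δR_2)² = 28200;  (δR_3)² = 756
δR = √(29000) = 170 Ω
R = 2660 Ω, so δR/R = 170/2660 = 0.0640.

6.40%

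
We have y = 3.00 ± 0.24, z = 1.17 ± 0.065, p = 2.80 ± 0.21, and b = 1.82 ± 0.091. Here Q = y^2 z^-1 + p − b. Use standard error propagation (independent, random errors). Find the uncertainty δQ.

Let w = y^2·z^-1 = 7.69. δw/w = √((2·δy/y)² + (-1·δz/z)²) = √(0.0256 + 0.00309) = 0.169, so δw = 1.30.
Q = w + p − b: δQ = √(δw² + δp² + δb²) = √(1.70 + 0.0441 + 0.00828) = 1.32

1.32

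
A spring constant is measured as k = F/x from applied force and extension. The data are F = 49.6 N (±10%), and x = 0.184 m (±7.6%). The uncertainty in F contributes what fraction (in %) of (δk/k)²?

(δk/k)² = (1·δF/F)² + (-1·δx/x)²
  F term: (1×0.100)² = 0.0100
  x term: (-1×0.0760)² = 0.00578
Total = 0.0158. Share from F = 0.0100/0.0158 = 0.634.

63.4%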